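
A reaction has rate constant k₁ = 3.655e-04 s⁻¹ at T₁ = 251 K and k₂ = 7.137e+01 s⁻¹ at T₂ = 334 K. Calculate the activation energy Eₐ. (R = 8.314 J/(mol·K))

102.3 kJ/mol

Step 1: Use the two-temperature Arrhenius form: ln(k₂/k₁) = -Eₐ/R × (1/T₂ - 1/T₁)
Step 2: ln(k₂/k₁) = ln(7.137e+01/3.655e-04) = ln(195267) = 12.1821
Step 3: 1/T₂ - 1/T₁ = 1/334 - 1/251 = -9.900518e-04 K⁻¹
Step 4: Eₐ = -R × ln(k₂/k₁) / (1/T₂ - 1/T₁) = -8.314 × 12.1821 / -9.900518e-04
Step 5: Eₐ = 1.0230e+05 J/mol = 102.3 kJ/mol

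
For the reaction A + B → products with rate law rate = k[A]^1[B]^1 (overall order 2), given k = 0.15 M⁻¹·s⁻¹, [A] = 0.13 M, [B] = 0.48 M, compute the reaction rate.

0.00936 M/s

Step 1: The rate law is rate = k[A]^1[B]^1, overall order = 1+1 = 2
Step 2: Substitute values: rate = 0.15 × (0.13)^1 × (0.48)^1
Step 3: rate = 0.15 × 0.13 × 0.48 = 0.00936 M/s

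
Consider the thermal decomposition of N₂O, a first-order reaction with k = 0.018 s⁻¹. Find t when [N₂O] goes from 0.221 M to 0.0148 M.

150.2 s

Step 1: For first-order: t = ln([N₂O]₀/[N₂O])/k
Step 2: t = ln(0.221/0.0148)/0.018
Step 3: t = ln(14.93)/0.018
Step 4: t = 2.704/0.018 = 150.2 s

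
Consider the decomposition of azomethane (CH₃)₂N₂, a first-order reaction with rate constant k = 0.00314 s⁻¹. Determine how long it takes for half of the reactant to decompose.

220.7 s

Step 1: For a first-order reaction, t₁/₂ = ln(2)/k
Step 2: t₁/₂ = ln(2)/0.00314
Step 3: t₁/₂ = 0.6931/0.00314 = 220.7 s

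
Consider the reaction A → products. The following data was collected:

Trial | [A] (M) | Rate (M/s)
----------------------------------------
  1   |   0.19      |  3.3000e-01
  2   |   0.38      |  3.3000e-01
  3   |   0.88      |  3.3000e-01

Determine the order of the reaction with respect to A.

zeroth order (0)

Step 1: Compare trials - when concentration changes, rate stays constant.
Step 2: rate₂/rate₁ = 3.3000e-01/3.3000e-01 = 1
Step 3: [A]₂/[A]₁ = 0.38/0.19 = 2
Step 4: Since rate ratio ≈ (conc ratio)^0, the reaction is zeroth order.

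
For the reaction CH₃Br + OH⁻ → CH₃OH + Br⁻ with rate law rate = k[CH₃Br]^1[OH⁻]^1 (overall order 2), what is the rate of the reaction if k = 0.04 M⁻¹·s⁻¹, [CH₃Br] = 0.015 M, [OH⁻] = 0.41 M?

0.000246 M/s

Step 1: The rate law is rate = k[CH₃Br]^1[OH⁻]^1, overall order = 1+1 = 2
Step 2: Substitute values: rate = 0.04 × (0.015)^1 × (0.41)^1
Step 3: rate = 0.04 × 0.015 × 0.41 = 0.000246 M/s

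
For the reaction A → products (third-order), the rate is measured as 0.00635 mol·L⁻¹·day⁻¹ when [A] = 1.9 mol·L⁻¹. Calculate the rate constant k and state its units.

0.0009258 (mol·L⁻¹)⁻²·day⁻¹

Step 1: rate = k[A]^3, so k = rate / [A]^3.
Step 2: k = 0.00635 / (1.9)^3 = 0.00635 / 6.859.
Step 3: k = 0.0009258 (mol·L⁻¹)⁻²·day⁻¹.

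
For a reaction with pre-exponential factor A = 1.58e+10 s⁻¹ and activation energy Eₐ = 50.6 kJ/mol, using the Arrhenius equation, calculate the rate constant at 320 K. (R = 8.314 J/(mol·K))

8.68e+01 s⁻¹

Step 1: Use the Arrhenius equation: k = A × exp(-Eₐ/RT)
Step 2: Convert Eₐ to J/mol: 50.6 kJ/mol = 50600 J/mol
Step 3: Calculate the exponent: -Eₐ/(RT) = -50600/(8.314 × 320) = -19.01912
Step 4: k = 1.58e+10 × exp(-19.01912)
Step 5: k = 1.58e+10 × 5.49669e-09 = 8.6848e+01 s⁻¹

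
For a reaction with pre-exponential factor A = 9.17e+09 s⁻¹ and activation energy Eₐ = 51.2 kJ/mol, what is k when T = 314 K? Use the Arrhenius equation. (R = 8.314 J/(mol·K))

2.78e+01 s⁻¹

Step 1: Use the Arrhenius equation: k = A × exp(-Eₐ/RT)
Step 2: Convert Eₐ to J/mol: 51.2 kJ/mol = 51200 J/mol
Step 3: Calculate the exponent: -Eₐ/(RT) = -51200/(8.314 × 314) = -19.61238
Step 4: k = 9.17e+09 × exp(-19.61238)
Step 5: k = 9.17e+09 × 3.03705e-09 = 2.7850e+01 s⁻¹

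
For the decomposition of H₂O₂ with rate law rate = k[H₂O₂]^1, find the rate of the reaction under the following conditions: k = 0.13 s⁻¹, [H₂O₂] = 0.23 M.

0.0299 M/s

Step 1: Identify the rate law: rate = k[H₂O₂]^1
Step 2: Substitute values: rate = 0.13 × (0.23)^1
Step 3: Calculate: rate = 0.13 × 0.23 = 0.0299 M/s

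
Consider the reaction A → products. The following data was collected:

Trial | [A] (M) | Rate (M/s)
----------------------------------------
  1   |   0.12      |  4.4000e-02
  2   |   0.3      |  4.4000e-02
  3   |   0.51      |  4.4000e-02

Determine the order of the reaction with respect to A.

zeroth order (0)

Step 1: Compare trials - when concentration changes, rate stays constant.
Step 2: rate₂/rate₁ = 4.4000e-02/4.4000e-02 = 1
Step 3: [A]₂/[A]₁ = 0.3/0.12 = 2.5
Step 4: Since rate ratio ≈ (conc ratio)^0, the reaction is zeroth order.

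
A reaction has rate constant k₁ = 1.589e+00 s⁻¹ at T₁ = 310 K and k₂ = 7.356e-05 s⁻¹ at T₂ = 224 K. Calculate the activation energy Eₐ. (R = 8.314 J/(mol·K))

67.0 kJ/mol

Step 1: Use the two-temperature Arrhenius form: ln(k₂/k₁) = -Eₐ/R × (1/T₂ - 1/T₁)
Step 2: ln(k₂/k₁) = ln(7.356e-05/1.589e+00) = ln(4.62933e-05) = -9.98051
Step 3: 1/T₂ - 1/T₁ = 1/224 - 1/310 = 1.238479e-03 K⁻¹
Step 4: Eₐ = -R × ln(k₂/k₁) / (1/T₂ - 1/T₁) = -8.314 × -9.98051 / 1.238479e-03
Step 5: Eₐ = 6.7000e+04 J/mol = 67.0 kJ/mol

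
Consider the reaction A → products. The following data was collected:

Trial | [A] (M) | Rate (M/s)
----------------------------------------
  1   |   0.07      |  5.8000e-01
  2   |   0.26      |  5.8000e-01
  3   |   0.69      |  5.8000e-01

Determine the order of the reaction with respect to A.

zeroth order (0)

Step 1: Compare trials - when concentration changes, rate stays constant.
Step 2: rate₂/rate₁ = 5.8000e-01/5.8000e-01 = 1
Step 3: [A]₂/[A]₁ = 0.26/0.07 = 3.714
Step 4: Since rate ratio ≈ (conc ratio)^0, the reaction is zeroth order.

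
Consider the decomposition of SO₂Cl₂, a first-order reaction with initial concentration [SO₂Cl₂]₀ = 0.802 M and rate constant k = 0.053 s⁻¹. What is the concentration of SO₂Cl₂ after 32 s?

0.1471 M

Step 1: For a first-order reaction: [SO₂Cl₂] = [SO₂Cl₂]₀ × e^(-kt)
Step 2: [SO₂Cl₂] = 0.802 × e^(-0.053 × 32)
Step 3: [SO₂Cl₂] = 0.802 × e^(-1.696)
Step 4: [SO₂Cl₂] = 0.802 × 0.183416 = 0.1471 M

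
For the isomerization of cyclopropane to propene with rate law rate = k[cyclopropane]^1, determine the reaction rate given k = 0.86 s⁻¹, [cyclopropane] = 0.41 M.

0.3526 M/s

Step 1: Identify the rate law: rate = k[cyclopropane]^1
Step 2: Substitute values: rate = 0.86 × (0.41)^1
Step 3: Calculate: rate = 0.86 × 0.41 = 0.3526 M/s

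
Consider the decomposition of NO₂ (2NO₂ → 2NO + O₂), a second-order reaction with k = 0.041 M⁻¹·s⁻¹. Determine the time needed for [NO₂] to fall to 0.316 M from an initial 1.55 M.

61.45 s

Step 1: For second-order: t = (1/[NO₂] - 1/[NO₂]₀)/k
Step 2: t = (1/0.316 - 1/1.55)/0.041
Step 3: t = (3.165 - 0.6452)/0.041
Step 4: t = 2.519/0.041 = 61.45 s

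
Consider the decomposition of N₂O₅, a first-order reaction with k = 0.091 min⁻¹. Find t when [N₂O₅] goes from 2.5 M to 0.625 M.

15.23 min

Step 1: For first-order: t = ln([N₂O₅]₀/[N₂O₅])/k
Step 2: t = ln(2.5/0.625)/0.091
Step 3: t = ln(4)/0.091
Step 4: t = 1.386/0.091 = 15.23 min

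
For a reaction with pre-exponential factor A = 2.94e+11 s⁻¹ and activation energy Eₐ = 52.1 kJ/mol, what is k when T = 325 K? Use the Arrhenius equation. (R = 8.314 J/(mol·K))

1.24e+03 s⁻¹

Step 1: Use the Arrhenius equation: k = A × exp(-Eₐ/RT)
Step 2: Convert Eₐ to J/mol: 52.1 kJ/mol = 52100 J/mol
Step 3: Calculate the exponent: -Eₐ/(RT) = -52100/(8.314 × 325) = -19.28166
Step 4: k = 2.94e+11 × exp(-19.28166)
Step 5: k = 2.94e+11 × 4.22748e-09 = 1.2429e+03 s⁻¹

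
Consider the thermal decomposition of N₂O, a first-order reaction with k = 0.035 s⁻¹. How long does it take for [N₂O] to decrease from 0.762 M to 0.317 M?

25.06 s

Step 1: For first-order: t = ln([N₂O]₀/[N₂O])/k
Step 2: t = ln(0.762/0.317)/0.035
Step 3: t = ln(2.404)/0.035
Step 4: t = 0.877/0.035 = 25.06 s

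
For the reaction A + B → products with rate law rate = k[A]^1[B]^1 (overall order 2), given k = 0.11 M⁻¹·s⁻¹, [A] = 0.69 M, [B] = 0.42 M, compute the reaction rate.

0.03188 M/s

Step 1: The rate law is rate = k[A]^1[B]^1, overall order = 1+1 = 2
Step 2: Substitute values: rate = 0.11 × (0.69)^1 × (0.42)^1
Step 3: rate = 0.11 × 0.69 × 0.42 = 0.031878 M/s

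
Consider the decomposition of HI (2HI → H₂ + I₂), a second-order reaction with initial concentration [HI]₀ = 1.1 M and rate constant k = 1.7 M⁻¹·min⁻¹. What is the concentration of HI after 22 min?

0.0261 M

Step 1: For a second-order reaction: 1/[HI] = 1/[HI]₀ + kt
Step 2: 1/[HI] = 1/1.1 + 1.7 × 22
Step 3: 1/[HI] = 0.9091 + 37.4 = 38.31
Step 4: [HI] = 1/38.31 = 0.0261 M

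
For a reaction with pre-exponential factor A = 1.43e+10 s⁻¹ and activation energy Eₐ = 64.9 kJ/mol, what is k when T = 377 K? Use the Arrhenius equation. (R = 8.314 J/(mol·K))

1.46e+01 s⁻¹

Step 1: Use the Arrhenius equation: k = A × exp(-Eₐ/RT)
Step 2: Convert Eₐ to J/mol: 64.9 kJ/mol = 64900 J/mol
Step 3: Calculate the exponent: -Eₐ/(RT) = -64900/(8.314 × 377) = -20.70586
Step 4: k = 1.43e+10 × exp(-20.70586)
Step 5: k = 1.43e+10 × 1.01756e-09 = 1.4551e+01 s⁻¹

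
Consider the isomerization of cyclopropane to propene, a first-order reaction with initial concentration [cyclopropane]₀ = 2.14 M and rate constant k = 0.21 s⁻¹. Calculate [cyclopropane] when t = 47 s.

0.0001106 M

Step 1: For a first-order reaction: [cyclopropane] = [cyclopropane]₀ × e^(-kt)
Step 2: [cyclopropane] = 2.14 × e^(-0.21 × 47)
Step 3: [cyclopropane] = 2.14 × e^(-9.87)
Step 4: [cyclopropane] = 2.14 × 5.17027e-05 = 0.0001106 M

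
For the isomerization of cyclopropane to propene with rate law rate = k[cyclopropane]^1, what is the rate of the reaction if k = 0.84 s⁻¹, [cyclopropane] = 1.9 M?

1.596 M/s

Step 1: Identify the rate law: rate = k[cyclopropane]^1
Step 2: Substitute values: rate = 0.84 × (1.9)^1
Step 3: Calculate: rate = 0.84 × 1.9 = 1.596 M/s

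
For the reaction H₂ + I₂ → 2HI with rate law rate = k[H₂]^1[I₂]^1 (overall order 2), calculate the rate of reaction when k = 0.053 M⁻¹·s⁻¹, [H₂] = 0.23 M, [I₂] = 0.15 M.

0.001828 M/s

Step 1: The rate law is rate = k[H₂]^1[I₂]^1, overall order = 1+1 = 2
Step 2: Substitute values: rate = 0.053 × (0.23)^1 × (0.15)^1
Step 3: rate = 0.053 × 0.23 × 0.15 = 0.0018285 M/s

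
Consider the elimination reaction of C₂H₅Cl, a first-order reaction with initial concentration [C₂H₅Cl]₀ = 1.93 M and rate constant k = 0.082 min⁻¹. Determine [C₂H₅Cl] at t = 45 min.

0.0482 M

Step 1: For a first-order reaction: [C₂H₅Cl] = [C₂H₅Cl]₀ × e^(-kt)
Step 2: [C₂H₅Cl] = 1.93 × e^(-0.082 × 45)
Step 3: [C₂H₅Cl] = 1.93 × e^(-3.69)
Step 4: [C₂H₅Cl] = 1.93 × 0.024972 = 0.0482 M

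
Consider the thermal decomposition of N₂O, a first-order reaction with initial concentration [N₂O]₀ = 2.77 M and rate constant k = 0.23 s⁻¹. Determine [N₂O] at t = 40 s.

0.0002799 M

Step 1: For a first-order reaction: [N₂O] = [N₂O]₀ × e^(-kt)
Step 2: [N₂O] = 2.77 × e^(-0.23 × 40)
Step 3: [N₂O] = 2.77 × e^(-9.2)
Step 4: [N₂O] = 2.77 × 0.000101039 = 0.0002799 M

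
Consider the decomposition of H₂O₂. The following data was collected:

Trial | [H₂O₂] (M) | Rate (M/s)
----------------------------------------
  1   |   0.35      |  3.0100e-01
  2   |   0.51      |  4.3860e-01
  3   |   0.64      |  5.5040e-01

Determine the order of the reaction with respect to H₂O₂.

first order (1)

Step 1: Compare trials to find order n where rate₂/rate₁ = ([H₂O₂]₂/[H₂O₂]₁)^n
Step 2: rate₂/rate₁ = 4.3860e-01/3.0100e-01 = 1.457
Step 3: [H₂O₂]₂/[H₂O₂]₁ = 0.51/0.35 = 1.457
Step 4: n = ln(1.457)/ln(1.457) = 1.00 ≈ 1
Step 5: The reaction is first order in H₂O₂.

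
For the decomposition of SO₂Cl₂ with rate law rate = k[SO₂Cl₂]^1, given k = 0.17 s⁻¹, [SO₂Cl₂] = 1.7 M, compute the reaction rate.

0.289 M/s

Step 1: Identify the rate law: rate = k[SO₂Cl₂]^1
Step 2: Substitute values: rate = 0.17 × (1.7)^1
Step 3: Calculate: rate = 0.17 × 1.7 = 0.289 M/s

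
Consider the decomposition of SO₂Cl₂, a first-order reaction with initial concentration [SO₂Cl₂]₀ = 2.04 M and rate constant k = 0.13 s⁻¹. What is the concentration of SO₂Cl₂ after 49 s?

0.003493 M

Step 1: For a first-order reaction: [SO₂Cl₂] = [SO₂Cl₂]₀ × e^(-kt)
Step 2: [SO₂Cl₂] = 2.04 × e^(-0.13 × 49)
Step 3: [SO₂Cl₂] = 2.04 × e^(-6.37)
Step 4: [SO₂Cl₂] = 2.04 × 0.00171216 = 0.003493 M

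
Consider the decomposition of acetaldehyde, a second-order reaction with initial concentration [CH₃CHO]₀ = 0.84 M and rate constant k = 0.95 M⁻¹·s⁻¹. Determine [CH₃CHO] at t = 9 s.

0.1027 M

Step 1: For a second-order reaction: 1/[CH₃CHO] = 1/[CH₃CHO]₀ + kt
Step 2: 1/[CH₃CHO] = 1/0.84 + 0.95 × 9
Step 3: 1/[CH₃CHO] = 1.19 + 8.55 = 9.74
Step 4: [CH₃CHO] = 1/9.74 = 0.1027 M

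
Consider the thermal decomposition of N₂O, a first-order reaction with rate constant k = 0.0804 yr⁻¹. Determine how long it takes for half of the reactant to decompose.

8.621 yr

Step 1: For a first-order reaction, t₁/₂ = ln(2)/k
Step 2: t₁/₂ = ln(2)/0.0804
Step 3: t₁/₂ = 0.6931/0.0804 = 8.621 yr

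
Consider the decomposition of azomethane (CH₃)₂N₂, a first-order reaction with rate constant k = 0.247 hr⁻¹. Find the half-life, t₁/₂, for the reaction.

2.806 hr

Step 1: For a first-order reaction, t₁/₂ = ln(2)/k
Step 2: t₁/₂ = ln(2)/0.247
Step 3: t₁/₂ = 0.6931/0.247 = 2.806 hr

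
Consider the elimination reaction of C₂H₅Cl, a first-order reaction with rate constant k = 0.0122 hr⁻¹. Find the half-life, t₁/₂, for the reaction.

56.82 hr

Step 1: For a first-order reaction, t₁/₂ = ln(2)/k
Step 2: t₁/₂ = ln(2)/0.0122
Step 3: t₁/₂ = 0.6931/0.0122 = 56.82 hr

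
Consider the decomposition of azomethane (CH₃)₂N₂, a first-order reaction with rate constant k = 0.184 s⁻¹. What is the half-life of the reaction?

3.767 s

Step 1: For a first-order reaction, t₁/₂ = ln(2)/k
Step 2: t₁/₂ = ln(2)/0.184
Step 3: t₁/₂ = 0.6931/0.184 = 3.767 s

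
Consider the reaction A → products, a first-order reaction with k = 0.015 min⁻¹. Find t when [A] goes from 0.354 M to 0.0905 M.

90.93 min

Step 1: For first-order: t = ln([A]₀/[A])/k
Step 2: t = ln(0.354/0.0905)/0.015
Step 3: t = ln(3.912)/0.015
Step 4: t = 1.364/0.015 = 90.93 min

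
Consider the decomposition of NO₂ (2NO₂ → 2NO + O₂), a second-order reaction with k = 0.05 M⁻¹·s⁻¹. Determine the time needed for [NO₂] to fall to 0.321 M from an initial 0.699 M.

33.69 s

Step 1: For second-order: t = (1/[NO₂] - 1/[NO₂]₀)/k
Step 2: t = (1/0.321 - 1/0.699)/0.05
Step 3: t = (3.115 - 1.431)/0.05
Step 4: t = 1.685/0.05 = 33.69 s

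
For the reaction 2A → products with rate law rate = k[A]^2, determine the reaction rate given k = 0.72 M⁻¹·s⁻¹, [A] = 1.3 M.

1.217 M/s

Step 1: Identify the rate law: rate = k[A]^2
Step 2: Substitute values: rate = 0.72 × (1.3)^2
Step 3: Calculate: rate = 0.72 × 1.69 = 1.2168 M/s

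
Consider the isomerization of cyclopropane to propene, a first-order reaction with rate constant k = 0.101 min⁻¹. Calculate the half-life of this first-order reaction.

6.863 min

Step 1: For a first-order reaction, t₁/₂ = ln(2)/k
Step 2: t₁/₂ = ln(2)/0.101
Step 3: t₁/₂ = 0.6931/0.101 = 6.863 min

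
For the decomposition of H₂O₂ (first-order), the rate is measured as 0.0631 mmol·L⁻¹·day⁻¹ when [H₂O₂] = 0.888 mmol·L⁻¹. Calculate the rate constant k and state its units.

0.07106 day⁻¹

Step 1: rate = k[H₂O₂]^1, so k = rate / [H₂O₂]^1.
Step 2: k = 0.0631 / (0.888)^1 = 0.0631 / 0.888.
Step 3: k = 0.07106 day⁻¹.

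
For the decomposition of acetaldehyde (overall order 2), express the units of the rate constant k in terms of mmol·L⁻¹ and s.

(mmol·L⁻¹)⁻¹·s⁻¹

Step 1: For overall order n, rate = k × (concentration)^n.
Step 2: Rate has units mmol·L⁻¹·s⁻¹; concentration term has units (mmol·L⁻¹)^2.
Step 3: k = rate / (concentration)^n, so units of k = (mmol·L⁻¹)^(1-2)·s⁻¹ = (mmol·L⁻¹)⁻¹·s⁻¹.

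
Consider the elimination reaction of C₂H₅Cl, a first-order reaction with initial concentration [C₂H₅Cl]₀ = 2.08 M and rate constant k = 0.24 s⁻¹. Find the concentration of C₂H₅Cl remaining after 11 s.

0.1484 M

Step 1: For a first-order reaction: [C₂H₅Cl] = [C₂H₅Cl]₀ × e^(-kt)
Step 2: [C₂H₅Cl] = 2.08 × e^(-0.24 × 11)
Step 3: [C₂H₅Cl] = 2.08 × e^(-2.64)
Step 4: [C₂H₅Cl] = 2.08 × 0.0713613 = 0.1484 M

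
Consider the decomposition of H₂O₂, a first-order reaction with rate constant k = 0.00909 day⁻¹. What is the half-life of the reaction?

76.25 day

Step 1: For a first-order reaction, t₁/₂ = ln(2)/k
Step 2: t₁/₂ = ln(2)/0.00909
Step 3: t₁/₂ = 0.6931/0.00909 = 76.25 day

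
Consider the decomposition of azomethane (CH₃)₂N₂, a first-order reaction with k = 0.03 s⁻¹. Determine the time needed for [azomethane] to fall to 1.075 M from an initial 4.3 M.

46.21 s

Step 1: For first-order: t = ln([azomethane]₀/[azomethane])/k
Step 2: t = ln(4.3/1.075)/0.03
Step 3: t = ln(4)/0.03
Step 4: t = 1.386/0.03 = 46.21 s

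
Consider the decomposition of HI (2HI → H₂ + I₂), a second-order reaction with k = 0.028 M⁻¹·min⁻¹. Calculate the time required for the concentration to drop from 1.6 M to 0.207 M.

150.2 min

Step 1: For second-order: t = (1/[HI] - 1/[HI]₀)/k
Step 2: t = (1/0.207 - 1/1.6)/0.028
Step 3: t = (4.831 - 0.625)/0.028
Step 4: t = 4.206/0.028 = 150.2 min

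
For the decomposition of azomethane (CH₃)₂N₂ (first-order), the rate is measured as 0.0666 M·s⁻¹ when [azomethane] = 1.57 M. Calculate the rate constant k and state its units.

0.04242 s⁻¹

Step 1: rate = k[azomethane]^1, so k = rate / [azomethane]^1.
Step 2: k = 0.0666 / (1.57)^1 = 0.0666 / 1.57.
Step 3: k = 0.04242 s⁻¹.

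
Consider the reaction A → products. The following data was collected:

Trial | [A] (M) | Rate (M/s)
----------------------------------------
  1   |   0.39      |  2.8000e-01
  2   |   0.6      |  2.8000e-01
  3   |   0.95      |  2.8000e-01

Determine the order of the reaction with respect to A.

zeroth order (0)

Step 1: Compare trials - when concentration changes, rate stays constant.
Step 2: rate₂/rate₁ = 2.8000e-01/2.8000e-01 = 1
Step 3: [A]₂/[A]₁ = 0.6/0.39 = 1.538
Step 4: Since rate ratio ≈ (conc ratio)^0, the reaction is zeroth order.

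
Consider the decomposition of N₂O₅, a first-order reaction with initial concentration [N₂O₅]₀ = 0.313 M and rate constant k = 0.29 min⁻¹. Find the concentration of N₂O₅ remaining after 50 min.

1.579e-07 M

Step 1: For a first-order reaction: [N₂O₅] = [N₂O₅]₀ × e^(-kt)
Step 2: [N₂O₅] = 0.313 × e^(-0.29 × 50)
Step 3: [N₂O₅] = 0.313 × e^(-14.5)
Step 4: [N₂O₅] = 0.313 × 5.04348e-07 = 1.579e-07 M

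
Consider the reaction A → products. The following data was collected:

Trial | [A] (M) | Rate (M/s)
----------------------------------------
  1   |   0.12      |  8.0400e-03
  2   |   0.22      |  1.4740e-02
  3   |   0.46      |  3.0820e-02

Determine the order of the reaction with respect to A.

first order (1)

Step 1: Compare trials to find order n where rate₂/rate₁ = ([A]₂/[A]₁)^n
Step 2: rate₂/rate₁ = 1.4740e-02/8.0400e-03 = 1.833
Step 3: [A]₂/[A]₁ = 0.22/0.12 = 1.833
Step 4: n = ln(1.833)/ln(1.833) = 1.00 ≈ 1
Step 5: The reaction is first order in A.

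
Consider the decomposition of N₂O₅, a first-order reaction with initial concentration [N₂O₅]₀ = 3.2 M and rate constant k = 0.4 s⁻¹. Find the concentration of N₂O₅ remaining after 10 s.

0.05861 M

Step 1: For a first-order reaction: [N₂O₅] = [N₂O₅]₀ × e^(-kt)
Step 2: [N₂O₅] = 3.2 × e^(-0.4 × 10)
Step 3: [N₂O₅] = 3.2 × e^(-4)
Step 4: [N₂O₅] = 3.2 × 0.0183156 = 0.05861 M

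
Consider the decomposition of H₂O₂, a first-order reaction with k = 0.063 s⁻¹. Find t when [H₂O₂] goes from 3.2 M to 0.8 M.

22 s

Step 1: For first-order: t = ln([H₂O₂]₀/[H₂O₂])/k
Step 2: t = ln(3.2/0.8)/0.063
Step 3: t = ln(4)/0.063
Step 4: t = 1.386/0.063 = 22 s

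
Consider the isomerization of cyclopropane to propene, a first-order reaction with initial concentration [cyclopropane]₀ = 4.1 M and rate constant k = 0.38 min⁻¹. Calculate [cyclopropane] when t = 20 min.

0.002052 M

Step 1: For a first-order reaction: [cyclopropane] = [cyclopropane]₀ × e^(-kt)
Step 2: [cyclopropane] = 4.1 × e^(-0.38 × 20)
Step 3: [cyclopropane] = 4.1 × e^(-7.6)
Step 4: [cyclopropane] = 4.1 × 0.000500451 = 0.002052 M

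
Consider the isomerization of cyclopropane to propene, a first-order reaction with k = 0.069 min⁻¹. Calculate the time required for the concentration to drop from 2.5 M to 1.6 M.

6.468 min

Step 1: For first-order: t = ln([cyclopropane]₀/[cyclopropane])/k
Step 2: t = ln(2.5/1.6)/0.069
Step 3: t = ln(1.562)/0.069
Step 4: t = 0.4463/0.069 = 6.468 min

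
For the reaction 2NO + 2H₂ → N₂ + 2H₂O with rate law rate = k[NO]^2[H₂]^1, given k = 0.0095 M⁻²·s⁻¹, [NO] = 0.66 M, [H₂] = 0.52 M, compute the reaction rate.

0.002152 M/s

Step 1: The rate law is rate = k[NO]^2[H₂]^1
Step 2: Substitute: rate = 0.0095 × (0.66)^2 × (0.52)^1
Step 3: rate = 0.0095 × 0.4356 × 0.52 = 0.00215186 M/s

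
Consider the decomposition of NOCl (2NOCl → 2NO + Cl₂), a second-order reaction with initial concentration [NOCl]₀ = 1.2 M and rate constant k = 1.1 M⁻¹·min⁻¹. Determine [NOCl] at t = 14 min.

0.0616 M

Step 1: For a second-order reaction: 1/[NOCl] = 1/[NOCl]₀ + kt
Step 2: 1/[NOCl] = 1/1.2 + 1.1 × 14
Step 3: 1/[NOCl] = 0.8333 + 15.4 = 16.23
Step 4: [NOCl] = 1/16.23 = 0.0616 M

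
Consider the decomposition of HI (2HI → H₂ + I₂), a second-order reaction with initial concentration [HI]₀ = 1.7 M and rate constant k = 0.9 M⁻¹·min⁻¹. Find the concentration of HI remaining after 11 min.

0.09534 M

Step 1: For a second-order reaction: 1/[HI] = 1/[HI]₀ + kt
Step 2: 1/[HI] = 1/1.7 + 0.9 × 11
Step 3: 1/[HI] = 0.5882 + 9.9 = 10.49
Step 4: [HI] = 1/10.49 = 0.09534 M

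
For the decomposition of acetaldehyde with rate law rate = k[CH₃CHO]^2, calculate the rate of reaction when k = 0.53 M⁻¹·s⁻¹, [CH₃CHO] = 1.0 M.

0.53 M/s

Step 1: Identify the rate law: rate = k[CH₃CHO]^2
Step 2: Substitute values: rate = 0.53 × (1.0)^2
Step 3: Calculate: rate = 0.53 × 1 = 0.53 M/s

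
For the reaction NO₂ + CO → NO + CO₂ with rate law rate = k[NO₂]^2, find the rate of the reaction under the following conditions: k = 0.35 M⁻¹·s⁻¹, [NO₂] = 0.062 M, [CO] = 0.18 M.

0.001345 M/s

Step 1: The rate law is rate = k[NO₂]^2
Step 2: Note that the rate does not depend on [CO] (zero order in CO).
Step 3: rate = 0.35 × (0.062)^2 = 0.0013454 M/s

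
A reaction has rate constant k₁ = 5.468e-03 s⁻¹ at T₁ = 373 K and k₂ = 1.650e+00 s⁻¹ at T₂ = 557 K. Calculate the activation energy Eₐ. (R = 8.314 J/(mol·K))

53.6 kJ/mol

Step 1: Use the two-temperature Arrhenius form: ln(k₂/k₁) = -Eₐ/R × (1/T₂ - 1/T₁)
Step 2: ln(k₂/k₁) = ln(1.650e+00/5.468e-03) = ln(301.756) = 5.70962
Step 3: 1/T₂ - 1/T₁ = 1/557 - 1/373 = -8.856330e-04 K⁻¹
Step 4: Eₐ = -R × ln(k₂/k₁) / (1/T₂ - 1/T₁) = -8.314 × 5.70962 / -8.856330e-04
Step 5: Eₐ = 5.3600e+04 J/mol = 53.6 kJ/mol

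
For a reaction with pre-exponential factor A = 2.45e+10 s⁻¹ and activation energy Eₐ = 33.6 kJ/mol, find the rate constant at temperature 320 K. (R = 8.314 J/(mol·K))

8.02e+04 s⁻¹

Step 1: Use the Arrhenius equation: k = A × exp(-Eₐ/RT)
Step 2: Convert Eₐ to J/mol: 33.6 kJ/mol = 33600 J/mol
Step 3: Calculate the exponent: -Eₐ/(RT) = -33600/(8.314 × 320) = -12.62930
Step 4: k = 2.45e+10 × exp(-12.62930)
Step 5: k = 2.45e+10 × 3.27465e-06 = 8.0229e+04 s⁻¹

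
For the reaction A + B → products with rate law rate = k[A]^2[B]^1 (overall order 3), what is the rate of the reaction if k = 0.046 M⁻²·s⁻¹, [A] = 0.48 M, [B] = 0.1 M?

0.00106 M/s

Step 1: The rate law is rate = k[A]^2[B]^1, overall order = 2+1 = 3
Step 2: Substitute values: rate = 0.046 × (0.48)^2 × (0.1)^1
Step 3: rate = 0.046 × 0.2304 × 0.1 = 0.00105984 M/s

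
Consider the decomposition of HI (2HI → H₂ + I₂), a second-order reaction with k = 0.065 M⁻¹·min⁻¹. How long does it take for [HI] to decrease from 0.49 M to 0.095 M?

130.5 min

Step 1: For second-order: t = (1/[HI] - 1/[HI]₀)/k
Step 2: t = (1/0.095 - 1/0.49)/0.065
Step 3: t = (10.53 - 2.041)/0.065
Step 4: t = 8.485/0.065 = 130.5 min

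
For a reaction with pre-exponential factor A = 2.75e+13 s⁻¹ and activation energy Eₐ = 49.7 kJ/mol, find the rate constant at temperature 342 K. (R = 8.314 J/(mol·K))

7.05e+05 s⁻¹

Step 1: Use the Arrhenius equation: k = A × exp(-Eₐ/RT)
Step 2: Convert Eₐ to J/mol: 49.7 kJ/mol = 49700 J/mol
Step 3: Calculate the exponent: -Eₐ/(RT) = -49700/(8.314 × 342) = -17.47915
Step 4: k = 2.75e+13 × exp(-17.47915)
Step 5: k = 2.75e+13 × 2.56390e-08 = 7.0507e+05 s⁻¹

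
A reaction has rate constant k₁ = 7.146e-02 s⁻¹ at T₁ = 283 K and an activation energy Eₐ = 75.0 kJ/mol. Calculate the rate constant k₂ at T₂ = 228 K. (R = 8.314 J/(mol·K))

3.270e-05 s⁻¹

Step 1: Use the two-temperature Arrhenius form: ln(k₂/k₁) = -Eₐ/R × (1/T₂ - 1/T₁)
Step 2: Convert Eₐ to J/mol: 75.0 kJ/mol = 75000 J/mol
Step 3: 1/T₂ - 1/T₁ = 1/228 - 1/283 = 8.523960e-04 K⁻¹
Step 4: ln(k₂/k₁) = -75000/8.314 × 8.523960e-04 = -7.68940
Step 5: k₂ = k₁ × exp(-7.68940) = 7.146e-02 × 4.57653e-04 = 3.270e-05 s⁻¹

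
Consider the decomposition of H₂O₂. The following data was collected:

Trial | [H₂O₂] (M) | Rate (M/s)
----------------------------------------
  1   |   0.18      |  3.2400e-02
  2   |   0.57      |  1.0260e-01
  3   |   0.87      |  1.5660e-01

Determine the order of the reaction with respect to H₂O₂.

first order (1)

Step 1: Compare trials to find order n where rate₂/rate₁ = ([H₂O₂]₂/[H₂O₂]₁)^n
Step 2: rate₂/rate₁ = 1.0260e-01/3.2400e-02 = 3.167
Step 3: [H₂O₂]₂/[H₂O₂]₁ = 0.57/0.18 = 3.167
Step 4: n = ln(3.167)/ln(3.167) = 1.00 ≈ 1
Step 5: The reaction is first order in H₂O₂.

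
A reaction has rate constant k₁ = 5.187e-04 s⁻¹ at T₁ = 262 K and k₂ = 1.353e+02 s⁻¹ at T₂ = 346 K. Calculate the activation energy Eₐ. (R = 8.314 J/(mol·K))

111.9 kJ/mol

Step 1: Use the two-temperature Arrhenius form: ln(k₂/k₁) = -Eₐ/R × (1/T₂ - 1/T₁)
Step 2: ln(k₂/k₁) = ln(1.353e+02/5.187e-04) = ln(260844) = 12.4717
Step 3: 1/T₂ - 1/T₁ = 1/346 - 1/262 = -9.266205e-04 K⁻¹
Step 4: Eₐ = -R × ln(k₂/k₁) / (1/T₂ - 1/T₁) = -8.314 × 12.4717 / -9.266205e-04
Step 5: Eₐ = 1.1190e+05 J/mol = 111.9 kJ/mol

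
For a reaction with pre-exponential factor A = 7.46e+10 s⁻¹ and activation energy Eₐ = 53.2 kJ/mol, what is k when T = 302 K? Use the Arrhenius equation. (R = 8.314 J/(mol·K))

4.69e+01 s⁻¹

Step 1: Use the Arrhenius equation: k = A × exp(-Eₐ/RT)
Step 2: Convert Eₐ to J/mol: 53.2 kJ/mol = 53200 J/mol
Step 3: Calculate the exponent: -Eₐ/(RT) = -53200/(8.314 × 302) = -21.18823
Step 4: k = 7.46e+10 × exp(-21.18823)
Step 5: k = 7.46e+10 × 6.28158e-10 = 4.6861e+01 s⁻¹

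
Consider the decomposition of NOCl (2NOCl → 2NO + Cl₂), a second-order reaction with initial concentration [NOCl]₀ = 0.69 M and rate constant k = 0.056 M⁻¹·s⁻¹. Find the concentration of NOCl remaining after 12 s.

0.4714 M

Step 1: For a second-order reaction: 1/[NOCl] = 1/[NOCl]₀ + kt
Step 2: 1/[NOCl] = 1/0.69 + 0.056 × 12
Step 3: 1/[NOCl] = 1.449 + 0.672 = 2.121
Step 4: [NOCl] = 1/2.121 = 0.4714 M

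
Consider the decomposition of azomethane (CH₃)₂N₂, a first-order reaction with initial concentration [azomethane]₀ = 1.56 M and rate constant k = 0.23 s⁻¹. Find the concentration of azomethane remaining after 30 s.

0.001572 M

Step 1: For a first-order reaction: [azomethane] = [azomethane]₀ × e^(-kt)
Step 2: [azomethane] = 1.56 × e^(-0.23 × 30)
Step 3: [azomethane] = 1.56 × e^(-6.9)
Step 4: [azomethane] = 1.56 × 0.00100779 = 0.001572 M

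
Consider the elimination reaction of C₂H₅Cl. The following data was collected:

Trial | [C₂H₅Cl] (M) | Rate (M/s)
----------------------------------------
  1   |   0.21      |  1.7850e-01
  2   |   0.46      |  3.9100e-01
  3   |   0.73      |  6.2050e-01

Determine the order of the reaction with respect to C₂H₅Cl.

first order (1)

Step 1: Compare trials to find order n where rate₂/rate₁ = ([C₂H₅Cl]₂/[C₂H₅Cl]₁)^n
Step 2: rate₂/rate₁ = 3.9100e-01/1.7850e-01 = 2.19
Step 3: [C₂H₅Cl]₂/[C₂H₅Cl]₁ = 0.46/0.21 = 2.19
Step 4: n = ln(2.19)/ln(2.19) = 1.00 ≈ 1
Step 5: The reaction is first order in C₂H₅Cl.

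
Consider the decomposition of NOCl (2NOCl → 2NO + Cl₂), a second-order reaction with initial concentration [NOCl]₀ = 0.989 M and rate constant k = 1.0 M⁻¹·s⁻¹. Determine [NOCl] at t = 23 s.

0.04165 M

Step 1: For a second-order reaction: 1/[NOCl] = 1/[NOCl]₀ + kt
Step 2: 1/[NOCl] = 1/0.989 + 1.0 × 23
Step 3: 1/[NOCl] = 1.011 + 23 = 24.01
Step 4: [NOCl] = 1/24.01 = 0.04165 M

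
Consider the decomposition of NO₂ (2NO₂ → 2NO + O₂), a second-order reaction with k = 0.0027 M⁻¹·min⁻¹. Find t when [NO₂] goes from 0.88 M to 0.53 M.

277.9 min

Step 1: For second-order: t = (1/[NO₂] - 1/[NO₂]₀)/k
Step 2: t = (1/0.53 - 1/0.88)/0.0027
Step 3: t = (1.887 - 1.136)/0.0027
Step 4: t = 0.7504/0.0027 = 277.9 min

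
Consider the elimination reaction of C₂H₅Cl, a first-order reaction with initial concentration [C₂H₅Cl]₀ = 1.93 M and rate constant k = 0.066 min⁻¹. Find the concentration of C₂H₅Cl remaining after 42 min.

0.1207 M

Step 1: For a first-order reaction: [C₂H₅Cl] = [C₂H₅Cl]₀ × e^(-kt)
Step 2: [C₂H₅Cl] = 1.93 × e^(-0.066 × 42)
Step 3: [C₂H₅Cl] = 1.93 × e^(-2.772)
Step 4: [C₂H₅Cl] = 1.93 × 0.0625368 = 0.1207 M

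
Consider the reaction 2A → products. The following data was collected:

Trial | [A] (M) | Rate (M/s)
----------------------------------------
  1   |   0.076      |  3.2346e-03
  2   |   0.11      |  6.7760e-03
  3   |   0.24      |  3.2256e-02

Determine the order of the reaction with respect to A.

second order (2)

Step 1: Compare trials to find order n where rate₂/rate₁ = ([A]₂/[A]₁)^n
Step 2: rate₂/rate₁ = 6.7760e-03/3.2346e-03 = 2.095
Step 3: [A]₂/[A]₁ = 0.11/0.076 = 1.447
Step 4: n = ln(2.095)/ln(1.447) = 2.00 ≈ 2
Step 5: The reaction is second order in A.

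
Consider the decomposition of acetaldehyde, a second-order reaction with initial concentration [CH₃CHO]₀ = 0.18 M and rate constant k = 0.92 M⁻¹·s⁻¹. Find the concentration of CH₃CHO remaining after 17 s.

0.04718 M

Step 1: For a second-order reaction: 1/[CH₃CHO] = 1/[CH₃CHO]₀ + kt
Step 2: 1/[CH₃CHO] = 1/0.18 + 0.92 × 17
Step 3: 1/[CH₃CHO] = 5.556 + 15.64 = 21.2
Step 4: [CH₃CHO] = 1/21.2 = 0.04718 M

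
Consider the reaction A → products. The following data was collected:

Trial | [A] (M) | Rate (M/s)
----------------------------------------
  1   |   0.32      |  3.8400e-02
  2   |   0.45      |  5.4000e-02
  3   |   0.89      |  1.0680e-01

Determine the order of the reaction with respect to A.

first order (1)

Step 1: Compare trials to find order n where rate₂/rate₁ = ([A]₂/[A]₁)^n
Step 2: rate₂/rate₁ = 5.4000e-02/3.8400e-02 = 1.406
Step 3: [A]₂/[A]₁ = 0.45/0.32 = 1.406
Step 4: n = ln(1.406)/ln(1.406) = 1.00 ≈ 1
Step 5: The reaction is first order in A.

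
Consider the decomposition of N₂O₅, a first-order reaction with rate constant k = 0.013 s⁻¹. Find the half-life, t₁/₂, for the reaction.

53.32 s

Step 1: For a first-order reaction, t₁/₂ = ln(2)/k
Step 2: t₁/₂ = ln(2)/0.013
Step 3: t₁/₂ = 0.6931/0.013 = 53.32 s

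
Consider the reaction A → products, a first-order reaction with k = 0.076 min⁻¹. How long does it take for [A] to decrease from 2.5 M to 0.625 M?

18.24 min

Step 1: For first-order: t = ln([A]₀/[A])/k
Step 2: t = ln(2.5/0.625)/0.076
Step 3: t = ln(4)/0.076
Step 4: t = 1.386/0.076 = 18.24 min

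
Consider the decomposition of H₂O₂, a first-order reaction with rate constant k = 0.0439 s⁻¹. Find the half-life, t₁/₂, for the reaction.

15.79 s

Step 1: For a first-order reaction, t₁/₂ = ln(2)/k
Step 2: t₁/₂ = ln(2)/0.0439
Step 3: t₁/₂ = 0.6931/0.0439 = 15.79 s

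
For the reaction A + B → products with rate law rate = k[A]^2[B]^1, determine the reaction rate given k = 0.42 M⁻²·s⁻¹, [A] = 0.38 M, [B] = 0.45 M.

0.02729 M/s

Step 1: The rate law is rate = k[A]^2[B]^1
Step 2: Substitute: rate = 0.42 × (0.38)^2 × (0.45)^1
Step 3: rate = 0.42 × 0.1444 × 0.45 = 0.0272916 M/s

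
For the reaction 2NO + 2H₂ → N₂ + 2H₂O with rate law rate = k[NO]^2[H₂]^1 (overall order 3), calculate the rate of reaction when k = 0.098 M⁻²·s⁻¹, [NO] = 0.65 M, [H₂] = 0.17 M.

0.007039 M/s

Step 1: The rate law is rate = k[NO]^2[H₂]^1, overall order = 2+1 = 3
Step 2: Substitute values: rate = 0.098 × (0.65)^2 × (0.17)^1
Step 3: rate = 0.098 × 0.4225 × 0.17 = 0.00703885 M/s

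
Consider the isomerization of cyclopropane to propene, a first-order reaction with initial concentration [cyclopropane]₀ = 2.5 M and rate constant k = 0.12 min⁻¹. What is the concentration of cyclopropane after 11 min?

0.6678 M

Step 1: For a first-order reaction: [cyclopropane] = [cyclopropane]₀ × e^(-kt)
Step 2: [cyclopropane] = 2.5 × e^(-0.12 × 11)
Step 3: [cyclopropane] = 2.5 × e^(-1.32)
Step 4: [cyclopropane] = 2.5 × 0.267135 = 0.6678 M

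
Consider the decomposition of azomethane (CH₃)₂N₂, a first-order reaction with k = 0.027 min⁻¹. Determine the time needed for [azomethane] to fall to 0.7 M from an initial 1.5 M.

28.23 min

Step 1: For first-order: t = ln([azomethane]₀/[azomethane])/k
Step 2: t = ln(1.5/0.7)/0.027
Step 3: t = ln(2.143)/0.027
Step 4: t = 0.7621/0.027 = 28.23 min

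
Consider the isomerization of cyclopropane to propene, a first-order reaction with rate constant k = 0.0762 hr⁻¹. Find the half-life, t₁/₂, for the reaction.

9.096 hr

Step 1: For a first-order reaction, t₁/₂ = ln(2)/k
Step 2: t₁/₂ = ln(2)/0.0762
Step 3: t₁/₂ = 0.6931/0.0762 = 9.096 hr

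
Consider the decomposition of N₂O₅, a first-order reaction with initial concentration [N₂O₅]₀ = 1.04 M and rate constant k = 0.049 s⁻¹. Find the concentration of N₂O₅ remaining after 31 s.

0.2277 M

Step 1: For a first-order reaction: [N₂O₅] = [N₂O₅]₀ × e^(-kt)
Step 2: [N₂O₅] = 1.04 × e^(-0.049 × 31)
Step 3: [N₂O₅] = 1.04 × e^(-1.519)
Step 4: [N₂O₅] = 1.04 × 0.218931 = 0.2277 M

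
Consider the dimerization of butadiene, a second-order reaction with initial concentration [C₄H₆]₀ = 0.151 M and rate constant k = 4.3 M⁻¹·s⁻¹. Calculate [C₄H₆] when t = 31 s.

0.007147 M

Step 1: For a second-order reaction: 1/[C₄H₆] = 1/[C₄H₆]₀ + kt
Step 2: 1/[C₄H₆] = 1/0.151 + 4.3 × 31
Step 3: 1/[C₄H₆] = 6.623 + 133.3 = 139.9
Step 4: [C₄H₆] = 1/139.9 = 0.007147 M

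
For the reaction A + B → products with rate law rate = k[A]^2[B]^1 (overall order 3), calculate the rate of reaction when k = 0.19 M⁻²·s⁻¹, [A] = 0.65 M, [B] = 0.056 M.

0.004495 M/s

Step 1: The rate law is rate = k[A]^2[B]^1, overall order = 2+1 = 3
Step 2: Substitute values: rate = 0.19 × (0.65)^2 × (0.056)^1
Step 3: rate = 0.19 × 0.4225 × 0.056 = 0.0044954 M/s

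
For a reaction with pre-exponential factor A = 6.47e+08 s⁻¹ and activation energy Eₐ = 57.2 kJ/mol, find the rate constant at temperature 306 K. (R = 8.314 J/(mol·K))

1.11e-01 s⁻¹

Step 1: Use the Arrhenius equation: k = A × exp(-Eₐ/RT)
Step 2: Convert Eₐ to J/mol: 57.2 kJ/mol = 57200 J/mol
Step 3: Calculate the exponent: -Eₐ/(RT) = -57200/(8.314 × 306) = -22.48353
Step 4: k = 6.47e+08 × exp(-22.48353)
Step 5: k = 6.47e+08 × 1.71999e-10 = 1.1128e-01 s⁻¹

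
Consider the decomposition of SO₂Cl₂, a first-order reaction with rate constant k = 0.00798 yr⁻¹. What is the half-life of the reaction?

86.86 yr

Step 1: For a first-order reaction, t₁/₂ = ln(2)/k
Step 2: t₁/₂ = ln(2)/0.00798
Step 3: t₁/₂ = 0.6931/0.00798 = 86.86 yr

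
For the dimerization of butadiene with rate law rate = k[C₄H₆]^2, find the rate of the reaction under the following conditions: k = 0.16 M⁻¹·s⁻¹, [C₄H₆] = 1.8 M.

0.5184 M/s

Step 1: Identify the rate law: rate = k[C₄H₆]^2
Step 2: Substitute values: rate = 0.16 × (1.8)^2
Step 3: Calculate: rate = 0.16 × 3.24 = 0.5184 M/s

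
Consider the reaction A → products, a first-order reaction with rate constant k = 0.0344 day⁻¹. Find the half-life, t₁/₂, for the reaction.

20.15 day

Step 1: For a first-order reaction, t₁/₂ = ln(2)/k
Step 2: t₁/₂ = ln(2)/0.0344
Step 3: t₁/₂ = 0.6931/0.0344 = 20.15 day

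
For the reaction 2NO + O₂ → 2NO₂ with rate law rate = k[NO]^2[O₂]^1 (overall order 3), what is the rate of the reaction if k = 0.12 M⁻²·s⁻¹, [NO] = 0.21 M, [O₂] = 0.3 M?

0.001588 M/s

Step 1: The rate law is rate = k[NO]^2[O₂]^1, overall order = 2+1 = 3
Step 2: Substitute values: rate = 0.12 × (0.21)^2 × (0.3)^1
Step 3: rate = 0.12 × 0.0441 × 0.3 = 0.0015876 M/s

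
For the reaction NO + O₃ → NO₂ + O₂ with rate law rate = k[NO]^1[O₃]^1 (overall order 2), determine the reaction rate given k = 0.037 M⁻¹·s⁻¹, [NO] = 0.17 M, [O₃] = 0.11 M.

0.0006919 M/s

Step 1: The rate law is rate = k[NO]^1[O₃]^1, overall order = 1+1 = 2
Step 2: Substitute values: rate = 0.037 × (0.17)^1 × (0.11)^1
Step 3: rate = 0.037 × 0.17 × 0.11 = 0.0006919 M/s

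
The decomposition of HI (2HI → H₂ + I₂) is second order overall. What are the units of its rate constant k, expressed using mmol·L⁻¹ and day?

(mmol·L⁻¹)⁻¹·day⁻¹

Step 1: For overall order n, rate = k × (concentration)^n.
Step 2: Rate has units mmol·L⁻¹·day⁻¹; concentration term has units (mmol·L⁻¹)^2.
Step 3: k = rate / (concentration)^n, so units of k = (mmol·L⁻¹)^(1-2)·day⁻¹ = (mmol·L⁻¹)⁻¹·day⁻¹.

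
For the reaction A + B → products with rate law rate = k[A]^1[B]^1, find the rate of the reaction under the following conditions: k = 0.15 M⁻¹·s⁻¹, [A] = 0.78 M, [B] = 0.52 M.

0.06084 M/s

Step 1: The rate law is rate = k[A]^1[B]^1
Step 2: Substitute: rate = 0.15 × (0.78)^1 × (0.52)^1
Step 3: rate = 0.15 × 0.78 × 0.52 = 0.06084 M/s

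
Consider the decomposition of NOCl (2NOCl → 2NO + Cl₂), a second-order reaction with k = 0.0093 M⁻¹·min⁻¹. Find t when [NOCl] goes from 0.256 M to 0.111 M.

548.7 min

Step 1: For second-order: t = (1/[NOCl] - 1/[NOCl]₀)/k
Step 2: t = (1/0.111 - 1/0.256)/0.0093
Step 3: t = (9.009 - 3.906)/0.0093
Step 4: t = 5.103/0.0093 = 548.7 min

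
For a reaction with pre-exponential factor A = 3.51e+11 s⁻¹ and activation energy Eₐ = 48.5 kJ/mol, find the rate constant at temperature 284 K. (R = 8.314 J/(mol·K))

4.21e+02 s⁻¹

Step 1: Use the Arrhenius equation: k = A × exp(-Eₐ/RT)
Step 2: Convert Eₐ to J/mol: 48.5 kJ/mol = 48500 J/mol
Step 3: Calculate the exponent: -Eₐ/(RT) = -48500/(8.314 × 284) = -20.54061
Step 4: k = 3.51e+11 × exp(-20.54061)
Step 5: k = 3.51e+11 × 1.20040e-09 = 4.2134e+02 s⁻¹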